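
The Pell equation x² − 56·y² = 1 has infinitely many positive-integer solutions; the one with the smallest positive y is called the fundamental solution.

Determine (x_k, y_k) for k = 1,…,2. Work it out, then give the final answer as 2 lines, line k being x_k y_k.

d=56: √d = [7; 2,14] (ℓ=2, even), read p_1/q_1
i=0: a=7 ⇒ p=7, q=1
i=1: a=2 ⇒ p=15, q=2
→ (15, 2).  Check: 15²=225, 56·2²=224, difference 1.
(15+2√56)^2 = 449 + 60√56

15 2
449 60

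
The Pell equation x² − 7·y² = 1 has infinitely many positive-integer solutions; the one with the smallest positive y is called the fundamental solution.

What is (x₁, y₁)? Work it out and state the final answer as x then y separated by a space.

8 3

[2; 1,1,1,4] for √7; ℓ=4 ⇒ convergent index 3
k=0  a_k=2  p_k/q_k = 2/1
k=1  a_k=1  p_k/q_k = 3/1
k=2  a_k=1  p_k/q_k = 5/2
k=3  a_k=1  p_k/q_k = 8/3
fundamental: x₁=8, y₁=3  (since 64 − 7·9 = 1)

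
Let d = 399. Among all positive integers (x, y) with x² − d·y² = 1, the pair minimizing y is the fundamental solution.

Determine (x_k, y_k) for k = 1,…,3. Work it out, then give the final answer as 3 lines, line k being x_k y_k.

20 1
799 40
31940 1599

√399 → a₀=19, period (1,38); ℓ=2 even so k=1
a_0=19:  p_0=19·1+0=19,  q_0=19·0+1=1
a_1=1:  p_1=1·19+1=20,  q_1=1·1+0=1
fundamental: x₁=20, y₁=1  (since 400 − 399·1 = 1)
n=2: (20,1)∘(20,1) = (20·20+399·1·1, 20·1+1·20) = (799,40)
n=3: (799,40)∘(20,1) = (20·799+399·1·40, 20·40+1·799) = (31940,1599)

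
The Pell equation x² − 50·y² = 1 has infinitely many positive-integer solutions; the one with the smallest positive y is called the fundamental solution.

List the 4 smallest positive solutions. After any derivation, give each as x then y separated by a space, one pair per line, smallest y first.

√50 = [7; 14, …], period ℓ=1 (odd) → k=1
step 0: (7, 1)  from 7·(1,0) + (0,1)
step 1: (99, 14)  from 14·(7,1) + (1,0)
→ (99, 14).  Check: 99²=9801, 50·14²=9800, difference 1.
n=2: (99,14)∘(99,14) = (99·99+50·14·14, 99·14+14·99) = (19601,2772)
n=3: (19601,2772)∘(99,14) = (99·19601+50·14·2772, 99·2772+14·19601) = (3880899,548842)
n=4: (3880899,548842)∘(99,14) = (99·3880899+50·14·548842, 99·548842+14·3880899) = (768398401,108667944)

99 14
19601 2772
3880899 548842
768398401 108667944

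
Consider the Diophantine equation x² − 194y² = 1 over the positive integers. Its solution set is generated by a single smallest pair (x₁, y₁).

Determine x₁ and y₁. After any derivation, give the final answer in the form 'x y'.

195 14

d=194: √d = [13; 1,12,1,26] (ℓ=4, even), read p_3/q_3
step 0: (13, 1)  from 13·(1,0) + (0,1)
step 1: (14, 1)  from 1·(13,1) + (1,0)
step 2: (181, 13)  from 12·(14,1) + (13,1)
step 3: (195, 14)  from 1·(181,13) + (14,1)
(x₁, y₁) = (195, 14);  195² − 194·14² = 1 ✓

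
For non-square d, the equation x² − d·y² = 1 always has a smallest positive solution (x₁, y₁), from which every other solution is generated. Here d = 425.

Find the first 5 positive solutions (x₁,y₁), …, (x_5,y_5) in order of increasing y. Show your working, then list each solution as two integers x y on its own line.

143649 6968
41270070401 2001892464
11856808685922849 575139701115304
3406437421806992601601 165236485849022716128
978662658398448551768841249 47472111910877388597026840

[20; 1,1,1,1,1,1,40] for √425; ℓ=7 ⇒ convergent index 13
i=0: a=20 ⇒ p=20, q=1
…
i=2: a=1 ⇒ p=41, q=2
…
i=5: a=1 ⇒ p=165, q=8
…
i=7: a=40 ⇒ p=10885, q=528
i=8: a=1 ⇒ p=11153, q=541
…
i=10: a=1 ⇒ p=33191, q=1610
…
i=12: a=1 ⇒ p=88420, q=4289
i=13: a=1 ⇒ p=143649, q=6968
fundamental: x₁=143649, y₁=6968  (since 20635035201 − 425·48553024 = 1)
(143649+6968√425)^2 = 41270070401 + 2001892464√425
(143649+6968√425)^3 = 11856808685922849 + 575139701115304√425
(143649+6968√425)^4 = 3406437421806992601601 + 165236485849022716128√425
(143649+6968√425)^5 = 978662658398448551768841249 + 47472111910877388597026840√425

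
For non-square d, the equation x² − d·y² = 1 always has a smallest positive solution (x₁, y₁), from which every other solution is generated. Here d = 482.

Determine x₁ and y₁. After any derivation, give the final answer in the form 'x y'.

483 22

[21; 1,20,1,42] for √482; ℓ=4 ⇒ convergent index 3
k=0  a_k=21  p_k/q_k = 21/1
…
k=2  a_k=20  p_k/q_k = 461/21
k=3  a_k=1  p_k/q_k = 483/22
→ (483, 22).  Check: 483²=233289, 482·22²=233288, difference 1.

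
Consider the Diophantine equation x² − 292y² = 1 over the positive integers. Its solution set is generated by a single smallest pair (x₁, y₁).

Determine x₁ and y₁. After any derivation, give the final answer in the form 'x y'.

d=292: √d = [17; 11,2,1,3,8,3,1,2,11,34] (ℓ=10, even), read p_9/q_9
step 0: (17, 1)  from 17·(1,0) + (0,1)
…
step 3: (581, 34)  from 1·(393,23) + (188,11)
…
step 5: (17669, 1034)  from 8·(2136,125) + (581,34)
…
step 8: (200767, 11749)  from 2·(72812,4261) + (55143,3227)
step 9: (2281249, 133500)  from 11·(200767,11749) + (72812,4261)
fundamental: x₁=2281249, y₁=133500  (since 5204097000001 − 292·17822250000 = 1)

2281249 133500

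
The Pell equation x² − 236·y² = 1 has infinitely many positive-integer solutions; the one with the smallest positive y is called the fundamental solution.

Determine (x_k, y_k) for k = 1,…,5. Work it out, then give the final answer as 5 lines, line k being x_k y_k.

[15; 2,1,3,5,1,6,1,5,3,1,2,30] for √236; ℓ=12 ⇒ convergent index 11
i=0: a=15 ⇒ p=15, q=1
i=1: a=2 ⇒ p=31, q=2
…
i=4: a=5 ⇒ p=891, q=58
i=5: a=1 ⇒ p=1060, q=69
i=6: a=6 ⇒ p=7251, q=472
…
i=10: a=1 ⇒ p=203535, q=13249
i=11: a=2 ⇒ p=561799, q=36570
(x₁, y₁) = (561799, 36570);  561799² − 236·36570² = 1 ✓
n=2: (561799,36570)∘(561799,36570) = (561799·561799+236·36570·36570, 561799·36570+36570·561799) = (631236232801,41089978860)
n=3: (631236232801,41089978860)∘(561799,36570) = (561799·631236232801+236·36570·41089978860, 561799·41089978860+36570·631236232801) = (709255768702176199,46168618067101710)
n=4: (709255768702176199,46168618067101710)∘(561799,36570) = (561799·709255768702176199+236·36570·46168618067101710, 561799·46168618067101710+36570·709255768702176199) = (796918363201596536611201,51874966922918257173720)
n=5: (796918363201596536611201,51874966922918257173720)∘(561799,36570) = (561799·796918363201596536611201+236·36570·51874966922918257173720, 561799·51874966922918257173720+36570·796918363201596536611201) = (895415879055878209574570044999,58286609084610939305810342850)

561799 36570
631236232801 41089978860
709255768702176199 46168618067101710
796918363201596536611201 51874966922918257173720
895415879055878209574570044999 58286609084610939305810342850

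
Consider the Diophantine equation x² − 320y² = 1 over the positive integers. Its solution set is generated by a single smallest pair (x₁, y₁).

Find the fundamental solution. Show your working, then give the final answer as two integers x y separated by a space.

[17; 1,7,1,34] for √320; ℓ=4 ⇒ convergent index 3
i=0: a=17 ⇒ p=17, q=1
i=1: a=1 ⇒ p=18, q=1
i=2: a=7 ⇒ p=143, q=8
i=3: a=1 ⇒ p=161, q=9
→ (161, 9).  Check: 161²=25921, 320·9²=25920, difference 1.

161 9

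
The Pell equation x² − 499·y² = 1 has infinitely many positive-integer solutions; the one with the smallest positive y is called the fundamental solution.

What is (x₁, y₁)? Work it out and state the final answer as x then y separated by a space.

4490 201

√499 = [22; 2,1,21,1,2,44, …], period ℓ=6 (even) → k=5
a_0=22:  p_0=22·1+0=22,  q_0=22·0+1=1
…
a_3=21:  p_3=21·67+45=1452,  q_3=21·3+2=65
a_4=1:  p_4=1·1452+67=1519,  q_4=1·65+3=68
a_5=2:  p_5=2·1519+1452=4490,  q_5=2·68+65=201
→ (4490, 201).  Check: 4490²=20160100, 499·201²=20160099, difference 1.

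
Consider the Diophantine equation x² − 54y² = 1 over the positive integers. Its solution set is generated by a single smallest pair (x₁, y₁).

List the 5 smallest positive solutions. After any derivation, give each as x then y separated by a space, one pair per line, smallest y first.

√54 = [7; 2,1,6,1,2,14, …], period ℓ=6 (even) → k=5
step 0: (7, 1)  from 7·(1,0) + (0,1)
…
step 2: (22, 3)  from 1·(15,2) + (7,1)
step 3: (147, 20)  from 6·(22,3) + (15,2)
step 4: (169, 23)  from 1·(147,20) + (22,3)
step 5: (485, 66)  from 2·(169,23) + (147,20)
fundamental: x₁=485, y₁=66  (since 235225 − 54·4356 = 1)
n=2: (485,66)∘(485,66) = (485·485+54·66·66, 485·66+66·485) = (470449,64020)
n=3: (470449,64020)∘(485,66) = (485·470449+54·66·64020, 485·64020+66·470449) = (456335045,62099334)
n=4: (456335045,62099334)∘(485,66) = (485·456335045+54·66·62099334, 485·62099334+66·456335045) = (442644523201,60236289960)
n=5: (442644523201,60236289960)∘(485,66) = (485·442644523201+54·66·60236289960, 485·60236289960+66·442644523201) = (429364731169925,58429139161866)

485 66
470449 64020
456335045 62099334
442644523201 60236289960
429364731169925 58429139161866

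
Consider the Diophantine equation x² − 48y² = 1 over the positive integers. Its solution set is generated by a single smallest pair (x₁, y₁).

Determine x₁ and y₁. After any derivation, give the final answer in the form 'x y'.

7 1

√48 → a₀=6, period (1,12); ℓ=2 even so k=1
i=0: a=6 ⇒ p=6, q=1
i=1: a=1 ⇒ p=7, q=1
fundamental: x₁=7, y₁=1  (since 49 − 48·1 = 1)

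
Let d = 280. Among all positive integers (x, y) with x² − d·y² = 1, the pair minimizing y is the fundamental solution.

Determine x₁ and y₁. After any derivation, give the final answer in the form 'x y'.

251 15

√280 → a₀=16, period (1,2,1,2,1,32); ℓ=6 even so k=5
k=0  a_k=16  p_k/q_k = 16/1
k=1  a_k=1  p_k/q_k = 17/1
k=2  a_k=2  p_k/q_k = 50/3
k=3  a_k=1  p_k/q_k = 67/4
k=4  a_k=2  p_k/q_k = 184/11
k=5  a_k=1  p_k/q_k = 251/15
→ (251, 15).  Check: 251²=63001, 280·15²=63000, difference 1.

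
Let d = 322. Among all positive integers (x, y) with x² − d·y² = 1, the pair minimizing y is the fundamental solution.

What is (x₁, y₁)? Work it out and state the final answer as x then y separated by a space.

√322 = [17; 1,16,1,34, …], period ℓ=4 (even) → k=3
step 0: (17, 1)  from 17·(1,0) + (0,1)
…
step 2: (305, 17)  from 16·(18,1) + (17,1)
step 3: (323, 18)  from 1·(305,17) + (18,1)
fundamental: x₁=323, y₁=18  (since 104329 − 322·324 = 1)

323 18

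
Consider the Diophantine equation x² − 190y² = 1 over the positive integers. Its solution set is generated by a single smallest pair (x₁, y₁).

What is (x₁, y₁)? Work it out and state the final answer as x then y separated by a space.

√190 = [13; 1,3,1,1,1,…,3,1,26, …], period ℓ=14 (even) → k=13
i=0: a=13 ⇒ p=13, q=1
…
i=2: a=3 ⇒ p=55, q=4
i=3: a=1 ⇒ p=69, q=5
i=4: a=1 ⇒ p=124, q=9
i=5: a=1 ⇒ p=193, q=14
…
i=8: a=2 ⇒ p=2936, q=213
…
i=10: a=1 ⇒ p=7085, q=514
…
i=12: a=3 ⇒ p=40787, q=2959
i=13: a=1 ⇒ p=52021, q=3774
→ (52021, 3774).  Check: 52021²=2706184441, 190·3774²=2706184440, difference 1.

52021 3774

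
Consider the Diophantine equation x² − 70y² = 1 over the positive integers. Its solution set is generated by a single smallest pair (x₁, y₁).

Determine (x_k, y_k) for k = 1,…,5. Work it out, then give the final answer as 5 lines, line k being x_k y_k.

251 30
126001 15060
63252251 7560090
31752504001 3795150120
15939693756251 1905157800150

√70 = [8; 2,1,2,1,2,16, …], period ℓ=6 (even) → k=5
k=0  a_k=8  p_k/q_k = 8/1
…
k=2  a_k=1  p_k/q_k = 25/3
…
k=4  a_k=1  p_k/q_k = 92/11
k=5  a_k=2  p_k/q_k = 251/30
(x₁, y₁) = (251, 30);  251² − 70·30² = 1 ✓
(251+30√70)^2 = 126001 + 15060√70
(251+30√70)^3 = 63252251 + 7560090√70
(251+30√70)^4 = 31752504001 + 3795150120√70
(251+30√70)^5 = 15939693756251 + 1905157800150√70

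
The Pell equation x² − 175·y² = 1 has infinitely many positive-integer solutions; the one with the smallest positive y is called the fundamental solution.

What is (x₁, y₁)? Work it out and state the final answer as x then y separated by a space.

2024 153

d=175: √d = [13; 4,2,1,2,4,26] (ℓ=6, even), read p_5/q_5
step 0: (13, 1)  from 13·(1,0) + (0,1)
step 1: (53, 4)  from 4·(13,1) + (1,0)
step 2: (119, 9)  from 2·(53,4) + (13,1)
step 3: (172, 13)  from 1·(119,9) + (53,4)
step 4: (463, 35)  from 2·(172,13) + (119,9)
step 5: (2024, 153)  from 4·(463,35) + (172,13)
(x₁, y₁) = (2024, 153);  2024² − 175·153² = 1 ✓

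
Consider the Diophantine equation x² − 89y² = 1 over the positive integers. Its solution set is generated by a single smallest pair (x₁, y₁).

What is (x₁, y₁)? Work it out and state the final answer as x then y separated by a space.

√89 → a₀=9, period (2,3,3,2,18); ℓ=5 odd so k=9
a_0=9:  p_0=9·1+0=9,  q_0=9·0+1=1
…
a_5=18:  p_5=18·500+217=9217,  q_5=18·53+23=977
…
a_7=3:  p_7=3·18934+9217=66019,  q_7=3·2007+977=6998
a_8=3:  p_8=3·66019+18934=216991,  q_8=3·6998+2007=23001
a_9=2:  p_9=2·216991+66019=500001,  q_9=2·23001+6998=53000
→ (500001, 53000).  Check: 500001²=250001000001, 89·53000²=250001000000, difference 1.

500001 53000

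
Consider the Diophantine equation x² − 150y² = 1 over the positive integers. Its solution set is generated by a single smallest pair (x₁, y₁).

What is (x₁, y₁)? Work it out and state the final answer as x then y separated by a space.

√150 = [12; 4,24, …], period ℓ=2 (even) → k=1
i=0: a=12 ⇒ p=12, q=1
i=1: a=4 ⇒ p=49, q=4
(x₁, y₁) = (49, 4);  49² − 150·4² = 1 ✓

49 4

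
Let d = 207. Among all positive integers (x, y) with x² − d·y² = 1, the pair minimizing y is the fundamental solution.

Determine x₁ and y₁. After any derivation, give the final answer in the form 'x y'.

√207 = [14; 2,1,1,2,1,1,2,28, …], period ℓ=8 (even) → k=7
step 0: (14, 1)  from 14·(1,0) + (0,1)
step 1: (29, 2)  from 2·(14,1) + (1,0)
step 2: (43, 3)  from 1·(29,2) + (14,1)
step 3: (72, 5)  from 1·(43,3) + (29,2)
step 4: (187, 13)  from 2·(72,5) + (43,3)
…
step 6: (446, 31)  from 1·(259,18) + (187,13)
step 7: (1151, 80)  from 2·(446,31) + (259,18)
(x₁, y₁) = (1151, 80);  1151² − 207·80² = 1 ✓

1151 80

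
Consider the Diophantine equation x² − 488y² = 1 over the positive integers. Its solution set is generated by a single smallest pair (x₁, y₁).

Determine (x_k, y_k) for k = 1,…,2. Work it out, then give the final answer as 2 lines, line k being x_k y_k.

243 11
118097 5346

√488 = [22; 11,44, …], period ℓ=2 (even) → k=1
k=0  a_k=22  p_k/q_k = 22/1
k=1  a_k=11  p_k/q_k = 243/11
→ (243, 11).  Check: 243²=59049, 488·11²=59048, difference 1.
k=2:  x_2 = 243·243+488·11·11 = 118097,  y_2 = 243·11+11·243 = 5346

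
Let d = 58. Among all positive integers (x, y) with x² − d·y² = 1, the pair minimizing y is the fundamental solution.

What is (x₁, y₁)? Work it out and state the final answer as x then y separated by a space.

[7; 1,1,1,1,1,1,14] for √58; ℓ=7 ⇒ convergent index 13
i=0: a=7 ⇒ p=7, q=1
…
i=2: a=1 ⇒ p=15, q=2
…
i=4: a=1 ⇒ p=38, q=5
i=5: a=1 ⇒ p=61, q=8
…
i=9: a=1 ⇒ p=2993, q=393
…
i=12: a=1 ⇒ p=12071, q=1585
i=13: a=1 ⇒ p=19603, q=2574
fundamental: x₁=19603, y₁=2574  (since 384277609 − 58·6625476 = 1)

19603 2574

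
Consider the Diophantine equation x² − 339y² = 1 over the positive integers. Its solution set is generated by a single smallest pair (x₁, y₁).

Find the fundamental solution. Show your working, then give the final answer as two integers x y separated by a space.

[18; 2,2,2,1,17,1,2,2,2,36] for √339; ℓ=10 ⇒ convergent index 9
step 0: (18, 1)  from 18·(1,0) + (0,1)
…
step 2: (92, 5)  from 2·(37,2) + (18,1)
step 3: (221, 12)  from 2·(92,5) + (37,2)
…
step 7: (17252, 937)  from 2·(5855,318) + (5542,301)
step 8: (40359, 2192)  from 2·(17252,937) + (5855,318)
step 9: (97970, 5321)  from 2·(40359,2192) + (17252,937)
→ (97970, 5321).  Check: 97970²=9598120900, 339·5321²=9598120899, difference 1.

97970 5321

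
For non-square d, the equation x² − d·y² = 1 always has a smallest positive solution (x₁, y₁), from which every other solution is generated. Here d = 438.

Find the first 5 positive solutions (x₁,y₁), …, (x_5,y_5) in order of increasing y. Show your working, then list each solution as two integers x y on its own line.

d=438: √d = [20; 1,12,1,40] (ℓ=4, even), read p_3/q_3
i=0: a=20 ⇒ p=20, q=1
i=1: a=1 ⇒ p=21, q=1
i=2: a=12 ⇒ p=272, q=13
i=3: a=1 ⇒ p=293, q=14
(x₁, y₁) = (293, 14);  293² − 438·14² = 1 ✓
n=2: (293,14)∘(293,14) = (293·293+438·14·14, 293·14+14·293) = (171697,8204)
n=3: (171697,8204)∘(293,14) = (293·171697+438·14·8204, 293·8204+14·171697) = (100614149,4807530)
n=4: (100614149,4807530)∘(293,14) = (293·100614149+438·14·4807530, 293·4807530+14·100614149) = (58959719617,2817204376)
n=5: (58959719617,2817204376)∘(293,14) = (293·58959719617+438·14·2817204376, 293·2817204376+14·58959719617) = (34550295081413,1650876956806)

293 14
171697 8204
100614149 4807530
58959719617 2817204376
34550295081413 1650876956806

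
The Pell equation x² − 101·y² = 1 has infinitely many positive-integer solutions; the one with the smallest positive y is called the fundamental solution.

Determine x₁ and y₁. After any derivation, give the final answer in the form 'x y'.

201 20

d=101: √d = [10; 20] (ℓ=1, odd), read p_1/q_1
k=0  a_k=10  p_k/q_k = 10/1
k=1  a_k=20  p_k/q_k = 201/20
fundamental: x₁=201, y₁=20  (since 40401 − 101·400 = 1)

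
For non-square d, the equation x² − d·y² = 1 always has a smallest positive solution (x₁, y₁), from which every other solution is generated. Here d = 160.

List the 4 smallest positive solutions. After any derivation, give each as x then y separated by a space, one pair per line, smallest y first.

d=160: √d = [12; 1,1,1,5,1,1,1,24] (ℓ=8, even), read p_7/q_7
i=0: a=12 ⇒ p=12, q=1
…
i=6: a=1 ⇒ p=468, q=37
i=7: a=1 ⇒ p=721, q=57
→ (721, 57).  Check: 721²=519841, 160·57²=519840, difference 1.
(721+57√160)^2 = 1039681 + 82194√160
(721+57√160)^3 = 1499219281 + 118523691√160
(721+57√160)^4 = 2161873163521 + 170911080228√160

721 57
1039681 82194
1499219281 118523691
2161873163521 170911080228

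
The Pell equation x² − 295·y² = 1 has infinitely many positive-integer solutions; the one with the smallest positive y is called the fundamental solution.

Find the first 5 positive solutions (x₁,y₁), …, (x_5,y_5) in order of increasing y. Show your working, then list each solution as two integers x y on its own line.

2024999 117900
8201241900001 477494764200
33215013292518224999 1933852840020353700
134520737404664024967600001 7832100134376274949528400
544808717447381276777437550624999 31719989880021710940200100589500

√295 = [17; 5,1,2,3,2,6,2,3,2,1,5,34, …], period ℓ=12 (even) → k=11
a_0=17:  p_0=17·1+0=17,  q_0=17·0+1=1
a_1=5:  p_1=5·17+1=86,  q_1=5·1+0=5
…
a_3=2:  p_3=2·103+86=292,  q_3=2·6+5=17
…
a_5=2:  p_5=2·979+292=2250,  q_5=2·57+17=131
a_6=6:  p_6=6·2250+979=14479,  q_6=6·131+57=843
…
a_8=3:  p_8=3·31208+14479=108103,  q_8=3·1817+843=6294
a_9=2:  p_9=2·108103+31208=247414,  q_9=2·6294+1817=14405
a_10=1:  p_10=1·247414+108103=355517,  q_10=1·14405+6294=20699
a_11=5:  p_11=5·355517+247414=2024999,  q_11=5·20699+14405=117900
→ (2024999, 117900).  Check: 2024999²=4100620950001, 295·117900²=4100620950000, difference 1.
n=2: (2024999,117900)∘(2024999,117900) = (2024999·2024999+295·117900·117900, 2024999·117900+117900·2024999) = (8201241900001,477494764200)
n=3: (8201241900001,477494764200)∘(2024999,117900) = (2024999·8201241900001+295·117900·477494764200, 2024999·477494764200+117900·8201241900001) = (33215013292518224999,1933852840020353700)
n=4: (33215013292518224999,1933852840020353700)∘(2024999,117900) = (2024999·33215013292518224999+295·117900·1933852840020353700, 2024999·1933852840020353700+117900·33215013292518224999) = (134520737404664024967600001,7832100134376274949528400)
n=5: (134520737404664024967600001,7832100134376274949528400)∘(2024999,117900) = (2024999·134520737404664024967600001+295·117900·7832100134376274949528400, 2024999·7832100134376274949528400+117900·134520737404664024967600001) = (544808717447381276777437550624999,31719989880021710940200100589500)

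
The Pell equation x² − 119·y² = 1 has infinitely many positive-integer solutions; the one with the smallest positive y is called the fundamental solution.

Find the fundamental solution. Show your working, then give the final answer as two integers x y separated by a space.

[10; 1,9,1,20] for √119; ℓ=4 ⇒ convergent index 3
step 0: (10, 1)  from 10·(1,0) + (0,1)
…
step 2: (109, 10)  from 9·(11,1) + (10,1)
step 3: (120, 11)  from 1·(109,10) + (11,1)
fundamental: x₁=120, y₁=11  (since 14400 − 119·121 = 1)

120 11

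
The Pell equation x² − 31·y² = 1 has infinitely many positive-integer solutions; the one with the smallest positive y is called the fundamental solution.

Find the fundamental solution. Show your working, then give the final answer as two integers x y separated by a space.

1520 273

[5; 1,1,3,5,3,1,1,10] for √31; ℓ=8 ⇒ convergent index 7
a_0=5:  p_0=5·1+0=5,  q_0=5·0+1=1
…
a_6=1:  p_6=1·657+206=863,  q_6=1·118+37=155
a_7=1:  p_7=1·863+657=1520,  q_7=1·155+118=273
→ (1520, 273).  Check: 1520²=2310400, 31·273²=2310399, difference 1.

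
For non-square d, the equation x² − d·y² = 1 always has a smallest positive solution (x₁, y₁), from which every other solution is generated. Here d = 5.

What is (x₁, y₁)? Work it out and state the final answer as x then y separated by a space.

9 4

d=5: √d = [2; 4] (ℓ=1, odd), read p_1/q_1
k=0  a_k=2  p_k/q_k = 2/1
k=1  a_k=4  p_k/q_k = 9/4
fundamental: x₁=9, y₁=4  (since 81 − 5·16 = 1)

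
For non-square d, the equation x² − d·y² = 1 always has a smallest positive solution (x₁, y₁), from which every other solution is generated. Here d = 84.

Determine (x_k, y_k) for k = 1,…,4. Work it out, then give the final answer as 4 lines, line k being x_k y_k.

√84 = [9; 6,18, …], period ℓ=2 (even) → k=1
k=0  a_k=9  p_k/q_k = 9/1
k=1  a_k=6  p_k/q_k = 55/6
→ (55, 6).  Check: 55²=3025, 84·6²=3024, difference 1.
(55+6√84)^2 = 6049 + 660√84
(55+6√84)^3 = 665335 + 72594√84
(55+6√84)^4 = 73180801 + 7984680√84

55 6
6049 660
665335 72594
73180801 7984680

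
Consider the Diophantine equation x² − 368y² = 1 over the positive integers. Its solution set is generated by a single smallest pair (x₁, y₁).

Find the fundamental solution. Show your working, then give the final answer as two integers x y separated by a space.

[19; 5,2,5,38] for √368; ℓ=4 ⇒ convergent index 3
step 0: (19, 1)  from 19·(1,0) + (0,1)
step 1: (96, 5)  from 5·(19,1) + (1,0)
step 2: (211, 11)  from 2·(96,5) + (19,1)
step 3: (1151, 60)  from 5·(211,11) + (96,5)
fundamental: x₁=1151, y₁=60  (since 1324801 − 368·3600 = 1)

1151 60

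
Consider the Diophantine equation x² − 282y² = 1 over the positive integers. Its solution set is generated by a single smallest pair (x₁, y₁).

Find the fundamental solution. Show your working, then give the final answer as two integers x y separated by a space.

2351 140

[16; 1,3,1,4,1,3,1,32] for √282; ℓ=8 ⇒ convergent index 7
k=0  a_k=16  p_k/q_k = 16/1
…
k=5  a_k=1  p_k/q_k = 487/29
k=6  a_k=3  p_k/q_k = 1864/111
k=7  a_k=1  p_k/q_k = 2351/140
→ (2351, 140).  Check: 2351²=5527201, 282·140²=5527200, difference 1.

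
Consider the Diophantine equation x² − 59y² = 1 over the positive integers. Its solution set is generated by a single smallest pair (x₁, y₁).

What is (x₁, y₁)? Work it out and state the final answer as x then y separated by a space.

530 69

√59 → a₀=7, period (1,2,7,2,1,14); ℓ=6 even so k=5
i=0: a=7 ⇒ p=7, q=1
i=1: a=1 ⇒ p=8, q=1
i=2: a=2 ⇒ p=23, q=3
i=3: a=7 ⇒ p=169, q=22
i=4: a=2 ⇒ p=361, q=47
i=5: a=1 ⇒ p=530, q=69
fundamental: x₁=530, y₁=69  (since 280900 − 59·4761 = 1)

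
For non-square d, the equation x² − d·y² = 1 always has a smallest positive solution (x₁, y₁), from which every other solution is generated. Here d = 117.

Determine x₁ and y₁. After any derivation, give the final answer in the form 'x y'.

[10; 1,4,2,4,1,20] for √117; ℓ=6 ⇒ convergent index 5
i=0: a=10 ⇒ p=10, q=1
i=1: a=1 ⇒ p=11, q=1
…
i=4: a=4 ⇒ p=530, q=49
i=5: a=1 ⇒ p=649, q=60
fundamental: x₁=649, y₁=60  (since 421201 − 117·3600 = 1)

649 60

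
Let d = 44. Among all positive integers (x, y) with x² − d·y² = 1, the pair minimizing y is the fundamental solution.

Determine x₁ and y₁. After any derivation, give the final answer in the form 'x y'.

√44 = [6; 1,1,1,2,1,1,1,12, …], period ℓ=8 (even) → k=7
i=0: a=6 ⇒ p=6, q=1
i=1: a=1 ⇒ p=7, q=1
…
i=3: a=1 ⇒ p=20, q=3
…
i=5: a=1 ⇒ p=73, q=11
i=6: a=1 ⇒ p=126, q=19
i=7: a=1 ⇒ p=199, q=30
→ (199, 30).  Check: 199²=39601, 44·30²=39600, difference 1.

199 30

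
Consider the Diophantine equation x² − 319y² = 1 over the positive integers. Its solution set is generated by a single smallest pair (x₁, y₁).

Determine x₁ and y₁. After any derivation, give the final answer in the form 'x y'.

d=319: √d = [17; 1,6,5,1,4,…,6,1,34] (ℓ=14, even), read p_13/q_13
i=0: a=17 ⇒ p=17, q=1
i=1: a=1 ⇒ p=18, q=1
i=2: a=6 ⇒ p=125, q=7
i=3: a=5 ⇒ p=643, q=36
…
i=5: a=4 ⇒ p=3715, q=208
…
i=7: a=1 ⇒ p=15628, q=875
i=8: a=3 ⇒ p=58797, q=3292
…
i=11: a=5 ⇒ p=1798881, q=100718
i=12: a=6 ⇒ p=11102899, q=621643
i=13: a=1 ⇒ p=12901780, q=722361
(x₁, y₁) = (12901780, 722361);  12901780² − 319·722361² = 1 ✓

12901780 722361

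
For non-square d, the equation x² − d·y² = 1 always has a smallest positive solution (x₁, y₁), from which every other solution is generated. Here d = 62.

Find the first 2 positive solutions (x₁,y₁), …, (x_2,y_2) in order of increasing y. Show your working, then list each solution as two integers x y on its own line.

√62 = [7; 1,6,1,14, …], period ℓ=4 (even) → k=3
k=0  a_k=7  p_k/q_k = 7/1
k=1  a_k=1  p_k/q_k = 8/1
k=2  a_k=6  p_k/q_k = 55/7
k=3  a_k=1  p_k/q_k = 63/8
→ (63, 8).  Check: 63²=3969, 62·8²=3968, difference 1.
(63+8√62)^2 = 7937 + 1008√62

63 8
7937 1008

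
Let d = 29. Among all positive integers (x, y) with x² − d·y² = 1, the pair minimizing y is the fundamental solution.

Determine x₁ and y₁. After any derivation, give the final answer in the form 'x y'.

9801 1820

√29 = [5; 2,1,1,2,10, …], period ℓ=5 (odd) → k=9
i=0: a=5 ⇒ p=5, q=1
…
i=7: a=1 ⇒ p=2251, q=418
i=8: a=1 ⇒ p=3775, q=701
i=9: a=2 ⇒ p=9801, q=1820
fundamental: x₁=9801, y₁=1820  (since 96059601 − 29·3312400 = 1)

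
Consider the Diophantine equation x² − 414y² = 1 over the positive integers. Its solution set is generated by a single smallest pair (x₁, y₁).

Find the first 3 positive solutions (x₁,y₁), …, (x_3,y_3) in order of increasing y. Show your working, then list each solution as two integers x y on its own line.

24335 1196
1184384449 58209320
57643991108495 2833047603204

[20; 2,1,7,2,7,1,2,40] for √414; ℓ=8 ⇒ convergent index 7
i=0: a=20 ⇒ p=20, q=1
…
i=2: a=1 ⇒ p=61, q=3
…
i=5: a=7 ⇒ p=7447, q=366
i=6: a=1 ⇒ p=8444, q=415
i=7: a=2 ⇒ p=24335, q=1196
fundamental: x₁=24335, y₁=1196  (since 592192225 − 414·1430416 = 1)
(24335+1196√414)^2 = 1184384449 + 58209320√414
(24335+1196√414)^3 = 57643991108495 + 2833047603204√414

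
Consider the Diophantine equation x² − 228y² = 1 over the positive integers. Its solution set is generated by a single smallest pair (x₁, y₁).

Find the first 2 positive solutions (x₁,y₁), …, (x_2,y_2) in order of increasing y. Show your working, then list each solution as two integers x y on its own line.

√228 = [15; 10,30, …], period ℓ=2 (even) → k=1
step 0: (15, 1)  from 15·(1,0) + (0,1)
step 1: (151, 10)  from 10·(15,1) + (1,0)
(x₁, y₁) = (151, 10);  151² − 228·10² = 1 ✓
(151+10√228)^2 = 45601 + 3020√228

151 10
45601 3020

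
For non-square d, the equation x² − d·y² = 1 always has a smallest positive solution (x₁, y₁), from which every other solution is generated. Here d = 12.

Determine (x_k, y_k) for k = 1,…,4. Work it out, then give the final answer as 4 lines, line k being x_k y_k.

7 2
97 28
1351 390
18817 5432

d=12: √d = [3; 2,6] (ℓ=2, even), read p_1/q_1
i=0: a=3 ⇒ p=3, q=1
i=1: a=2 ⇒ p=7, q=2
(x₁, y₁) = (7, 2);  7² − 12·2² = 1 ✓
k=2:  x_2 = 7·7+12·2·2 = 97,  y_2 = 7·2+2·7 = 28
k=3:  x_3 = 7·97+12·2·28 = 1351,  y_3 = 7·28+2·97 = 390
k=4:  x_4 = 7·1351+12·2·390 = 18817,  y_4 = 7·390+2·1351 = 5432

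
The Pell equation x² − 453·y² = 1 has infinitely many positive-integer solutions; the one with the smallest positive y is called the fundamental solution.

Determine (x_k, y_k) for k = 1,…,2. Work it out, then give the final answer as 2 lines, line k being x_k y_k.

1653751 77700
5469784740001 256992905400

√453 = [21; 3,1,1,10,14,10,1,1,3,42, …], period ℓ=10 (even) → k=9
a_0=21:  p_0=21·1+0=21,  q_0=21·0+1=1
…
a_2=1:  p_2=1·64+21=85,  q_2=1·3+1=4
a_3=1:  p_3=1·85+64=149,  q_3=1·4+3=7
…
a_5=14:  p_5=14·1575+149=22199,  q_5=14·74+7=1043
a_6=10:  p_6=10·22199+1575=223565,  q_6=10·1043+74=10504
a_7=1:  p_7=1·223565+22199=245764,  q_7=1·10504+1043=11547
a_8=1:  p_8=1·245764+223565=469329,  q_8=1·11547+10504=22051
a_9=3:  p_9=3·469329+245764=1653751,  q_9=3·22051+11547=77700
fundamental: x₁=1653751, y₁=77700  (since 2734892370001 − 453·6037290000 = 1)
k=2:  x_2 = 1653751·1653751+453·77700·77700 = 5469784740001,  y_2 = 1653751·77700+77700·1653751 = 256992905400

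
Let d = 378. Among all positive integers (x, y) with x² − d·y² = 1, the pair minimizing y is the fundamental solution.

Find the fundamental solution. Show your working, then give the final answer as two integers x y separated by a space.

8749 450

√378 = [19; 2,3,1,4,1,3,2,38, …], period ℓ=8 (even) → k=7
i=0: a=19 ⇒ p=19, q=1
…
i=4: a=4 ⇒ p=836, q=43
…
i=6: a=3 ⇒ p=3869, q=199
i=7: a=2 ⇒ p=8749, q=450
(x₁, y₁) = (8749, 450);  8749² − 378·450² = 1 ✓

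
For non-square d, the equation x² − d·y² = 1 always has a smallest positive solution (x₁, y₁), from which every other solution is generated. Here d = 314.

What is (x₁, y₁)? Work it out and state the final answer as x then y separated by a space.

392499 22150

√314 → a₀=17, period (1,2,1,1,2,1,34); ℓ=7 odd so k=13
a_0=17:  p_0=17·1+0=17,  q_0=17·0+1=1
a_1=1:  p_1=1·17+1=18,  q_1=1·1+0=1
…
a_4=1:  p_4=1·71+53=124,  q_4=1·4+3=7
a_5=2:  p_5=2·124+71=319,  q_5=2·7+4=18
a_6=1:  p_6=1·319+124=443,  q_6=1·18+7=25
…
a_11=1:  p_11=1·62853+47029=109882,  q_11=1·3547+2654=6201
a_12=2:  p_12=2·109882+62853=282617,  q_12=2·6201+3547=15949
a_13=1:  p_13=1·282617+109882=392499,  q_13=1·15949+6201=22150
→ (392499, 22150).  Check: 392499²=154055465001, 314·22150²=154055465000, difference 1.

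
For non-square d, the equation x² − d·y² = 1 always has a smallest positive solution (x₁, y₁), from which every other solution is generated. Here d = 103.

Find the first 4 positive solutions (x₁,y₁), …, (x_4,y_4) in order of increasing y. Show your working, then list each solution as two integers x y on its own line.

d=103: √d = [10; 6,1,2,1,1,9,1,1,2,1,6,20] (ℓ=12, even), read p_11/q_11
step 0: (10, 1)  from 10·(1,0) + (0,1)
step 1: (61, 6)  from 6·(10,1) + (1,0)
…
step 3: (203, 20)  from 2·(71,7) + (61,6)
step 4: (274, 27)  from 1·(203,20) + (71,7)
…
step 6: (4567, 450)  from 9·(477,47) + (274,27)
…
step 8: (9611, 947)  from 1·(5044,497) + (4567,450)
…
step 10: (33877, 3338)  from 1·(24266,2391) + (9611,947)
step 11: (227528, 22419)  from 6·(33877,3338) + (24266,2391)
→ (227528, 22419).  Check: 227528²=51768990784, 103·22419²=51768990783, difference 1.
n=2: (227528,22419)∘(227528,22419) = (227528·227528+103·22419·22419, 227528·22419+22419·227528) = (103537981567,10201900464)
n=3: (103537981567,10201900464)∘(227528,22419) = (227528·103537981567+103·22419·10201900464, 227528·10201900464+22419·103537981567) = (47115579739725224,4642436017523565)
n=4: (47115579739725224,4642436017523565)∘(227528,22419) = (227528·47115579739725224+103·22419·4642436017523565, 227528·4642436017523565+22419·47115579739725224) = (21440227253936863550977,2112568364380001494176)

227528 22419
103537981567 10201900464
47115579739725224 4642436017523565
21440227253936863550977 2112568364380001494176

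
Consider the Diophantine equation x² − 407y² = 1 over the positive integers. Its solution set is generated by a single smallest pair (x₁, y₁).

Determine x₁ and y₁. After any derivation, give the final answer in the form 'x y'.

2663 132

√407 → a₀=20, period (5,1,2,1,5,40); ℓ=6 even so k=5
step 0: (20, 1)  from 20·(1,0) + (0,1)
step 1: (101, 5)  from 5·(20,1) + (1,0)
…
step 3: (343, 17)  from 2·(121,6) + (101,5)
step 4: (464, 23)  from 1·(343,17) + (121,6)
step 5: (2663, 132)  from 5·(464,23) + (343,17)
→ (2663, 132).  Check: 2663²=7091569, 407·132²=7091568, difference 1.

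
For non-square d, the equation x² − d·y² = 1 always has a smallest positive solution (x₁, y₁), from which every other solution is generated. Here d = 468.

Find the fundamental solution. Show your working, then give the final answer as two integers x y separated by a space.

649 30

√468 → a₀=21, period (1,1,1,2,1,1,1,42); ℓ=8 even so k=7
i=0: a=21 ⇒ p=21, q=1
…
i=3: a=1 ⇒ p=65, q=3
i=4: a=2 ⇒ p=173, q=8
i=5: a=1 ⇒ p=238, q=11
i=6: a=1 ⇒ p=411, q=19
i=7: a=1 ⇒ p=649, q=30
(x₁, y₁) = (649, 30);  649² − 468·30² = 1 ✓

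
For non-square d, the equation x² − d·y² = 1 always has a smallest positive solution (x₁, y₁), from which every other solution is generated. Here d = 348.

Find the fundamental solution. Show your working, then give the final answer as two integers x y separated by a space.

1567 84

d=348: √d = [18; 1,1,1,8,1,1,1,36] (ℓ=8, even), read p_7/q_7
step 0: (18, 1)  from 18·(1,0) + (0,1)
…
step 2: (37, 2)  from 1·(19,1) + (18,1)
step 3: (56, 3)  from 1·(37,2) + (19,1)
step 4: (485, 26)  from 8·(56,3) + (37,2)
…
step 6: (1026, 55)  from 1·(541,29) + (485,26)
step 7: (1567, 84)  from 1·(1026,55) + (541,29)
→ (1567, 84).  Check: 1567²=2455489, 348·84²=2455488, difference 1.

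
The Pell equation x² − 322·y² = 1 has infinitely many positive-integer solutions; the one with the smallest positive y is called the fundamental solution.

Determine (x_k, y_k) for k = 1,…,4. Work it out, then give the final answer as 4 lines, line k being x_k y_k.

d=322: √d = [17; 1,16,1,34] (ℓ=4, even), read p_3/q_3
step 0: (17, 1)  from 17·(1,0) + (0,1)
step 1: (18, 1)  from 1·(17,1) + (1,0)
step 2: (305, 17)  from 16·(18,1) + (17,1)
step 3: (323, 18)  from 1·(305,17) + (18,1)
(x₁, y₁) = (323, 18);  323² − 322·18² = 1 ✓
(x_2, y_2) = (323·323 + 322·18·18, 323·18 + 18·323) = (208657, 11628)
(x_3, y_3) = (323·208657 + 322·18·11628, 323·11628 + 18·208657) = (134792099, 7511670)
(x_4, y_4) = (323·134792099 + 322·18·7511670, 323·7511670 + 18·134792099) = (87075487297, 4852527192)

323 18
208657 11628
134792099 7511670
87075487297 4852527192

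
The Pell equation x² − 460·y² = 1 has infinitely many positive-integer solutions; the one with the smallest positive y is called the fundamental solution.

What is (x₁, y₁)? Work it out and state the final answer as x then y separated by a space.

√460 → a₀=21, period (2,4,3,1,2,10,2,1,3,4,2,42); ℓ=12 even so k=11
i=0: a=21 ⇒ p=21, q=1
…
i=5: a=2 ⇒ p=2252, q=105
…
i=9: a=3 ⇒ p=265693, q=12388
i=10: a=4 ⇒ p=1135029, q=52921
i=11: a=2 ⇒ p=2535751, q=118230
→ (2535751, 118230).  Check: 2535751²=6430033134001, 460·118230²=6430033134000, difference 1.

2535751 118230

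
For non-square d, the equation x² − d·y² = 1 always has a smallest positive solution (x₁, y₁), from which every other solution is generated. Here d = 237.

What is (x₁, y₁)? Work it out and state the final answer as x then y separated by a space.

228151 14820

[15; 2,1,1,7,10,7,1,1,2,30] for √237; ℓ=10 ⇒ convergent index 9
k=0  a_k=15  p_k/q_k = 15/1
k=1  a_k=2  p_k/q_k = 31/2
k=2  a_k=1  p_k/q_k = 46/3
…
k=4  a_k=7  p_k/q_k = 585/38
k=5  a_k=10  p_k/q_k = 5927/385
k=6  a_k=7  p_k/q_k = 42074/2733
k=7  a_k=1  p_k/q_k = 48001/3118
k=8  a_k=1  p_k/q_k = 90075/5851
k=9  a_k=2  p_k/q_k = 228151/14820
fundamental: x₁=228151, y₁=14820  (since 52052878801 − 237·219632400 = 1)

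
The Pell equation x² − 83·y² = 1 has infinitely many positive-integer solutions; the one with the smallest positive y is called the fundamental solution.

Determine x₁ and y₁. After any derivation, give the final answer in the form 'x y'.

√83 = [9; 9,18, …], period ℓ=2 (even) → k=1
k=0  a_k=9  p_k/q_k = 9/1
k=1  a_k=9  p_k/q_k = 82/9
fundamental: x₁=82, y₁=9  (since 6724 − 83·81 = 1)

82 9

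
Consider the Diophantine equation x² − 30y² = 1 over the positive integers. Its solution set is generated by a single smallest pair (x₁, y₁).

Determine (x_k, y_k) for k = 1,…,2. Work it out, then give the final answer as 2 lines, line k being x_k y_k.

√30 → a₀=5, period (2,10); ℓ=2 even so k=1
step 0: (5, 1)  from 5·(1,0) + (0,1)
step 1: (11, 2)  from 2·(5,1) + (1,0)
→ (11, 2).  Check: 11²=121, 30·2²=120, difference 1.
(11+2√30)^2 = 241 + 44√30

11 2
241 44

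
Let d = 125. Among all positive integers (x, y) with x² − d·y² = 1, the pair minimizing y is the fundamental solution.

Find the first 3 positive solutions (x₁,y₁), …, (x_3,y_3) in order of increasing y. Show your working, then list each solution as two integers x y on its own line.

√125 = [11; 5,1,1,5,22, …], period ℓ=5 (odd) → k=9
a_0=11:  p_0=11·1+0=11,  q_0=11·0+1=1
…
a_4=5:  p_4=5·123+67=682,  q_4=5·11+6=61
a_5=22:  p_5=22·682+123=15127,  q_5=22·61+11=1353
…
a_7=1:  p_7=1·76317+15127=91444,  q_7=1·6826+1353=8179
a_8=1:  p_8=1·91444+76317=167761,  q_8=1·8179+6826=15005
a_9=5:  p_9=5·167761+91444=930249,  q_9=5·15005+8179=83204
(x₁, y₁) = (930249, 83204);  930249² − 125·83204² = 1 ✓
n=2: (930249,83204)∘(930249,83204) = (930249·930249+125·83204·83204, 930249·83204+83204·930249) = (1730726404001,154800875592)
n=3: (1730726404001,154800875592)∘(930249,83204) = (930249·1730726404001+125·83204·154800875592, 930249·154800875592+83204·1730726404001) = (3220013013190122249,288006719437081612)

930249 83204
1730726404001 154800875592
3220013013190122249 288006719437081612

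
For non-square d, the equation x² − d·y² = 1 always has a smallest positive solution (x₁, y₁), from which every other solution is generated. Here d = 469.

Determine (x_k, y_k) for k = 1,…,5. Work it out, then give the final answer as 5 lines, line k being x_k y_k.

√469 = [21; 1,1,1,10,6,10,1,1,1,42, …], period ℓ=10 (even) → k=9
i=0: a=21 ⇒ p=21, q=1
i=1: a=1 ⇒ p=22, q=1
…
i=5: a=6 ⇒ p=4223, q=195
i=6: a=10 ⇒ p=42923, q=1982
…
i=8: a=1 ⇒ p=90069, q=4159
i=9: a=1 ⇒ p=137215, q=6336
fundamental: x₁=137215, y₁=6336  (since 18827956225 − 469·40144896 = 1)
(x_2, y_2) = (137215·137215 + 469·6336·6336, 137215·6336 + 6336·137215) = (37655912449, 1738788480)
(x_3, y_3) = (137215·37655912449 + 469·6336·1738788480, 137215·1738788480 + 6336·37655912449) = (10333912053241855, 477175722560064)
(x_4, y_4) = (137215·10333912053241855 + 469·6336·477175722560064, 137215·477175722560064 + 6336·10333912053241855) = (2835935484733506355201, 130951333540419575040)
(x_5, y_5) = (137215·2835935484733506355201 + 469·6336·130951333540419575040, 137215·130951333540419575040 + 6336·2835935484733506355201) = (778265775065082237004568575, 35936974463020168255667136)

137215 6336
37655912449 1738788480
10333912053241855 477175722560064
2835935484733506355201 130951333540419575040
778265775065082237004568575 35936974463020168255667136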